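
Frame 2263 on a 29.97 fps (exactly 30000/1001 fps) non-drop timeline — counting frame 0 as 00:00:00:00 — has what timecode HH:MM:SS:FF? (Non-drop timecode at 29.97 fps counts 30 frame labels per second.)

00:01:15:13

2263 ÷ 30 = 75 full seconds, remainder 13 frames.
75 s = 0 h 1 min 15 s.
Timecode: 00:01:15:13.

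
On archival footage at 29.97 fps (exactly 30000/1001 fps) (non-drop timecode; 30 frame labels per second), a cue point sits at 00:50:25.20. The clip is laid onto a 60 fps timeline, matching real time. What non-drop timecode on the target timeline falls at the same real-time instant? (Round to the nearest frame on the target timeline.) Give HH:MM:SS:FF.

Source frame index: (0×3600 + 50×60 + 25) × 30 + 20 = 90770.
Real time: 90770 / (30000/1001) = 9086077/3000 s.
Target frame: (9086077/3000) × (60) = 9086077/50 ≈ 181721.540 → 181722.
At 60 labels/s: frame 181722 → 00:50:28:42.

00:50:28:42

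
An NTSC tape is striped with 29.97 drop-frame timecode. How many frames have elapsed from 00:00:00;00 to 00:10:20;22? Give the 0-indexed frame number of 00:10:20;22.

Complete 10-minute blocks: 1, each 17982 frames → 17982.
Remaining 0 whole minutes in the current block: 0 frames.
Within the current minute: 20 × 30 + 22 = 622. Total = 17982 + 0 + 622 = 18604.

18604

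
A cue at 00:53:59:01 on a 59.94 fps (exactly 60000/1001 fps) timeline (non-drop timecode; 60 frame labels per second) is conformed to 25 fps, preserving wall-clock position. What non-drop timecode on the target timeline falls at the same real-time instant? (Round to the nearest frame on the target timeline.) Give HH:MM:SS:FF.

00:54:02:06

Source frame index: (0×3600 + 53×60 + 59) × 60 + 1 = 194341.
Real time: 194341 / (60000/1001) = 194535341/60000 s.
Target frame: (194535341/60000) × (25) = 194535341/2400 ≈ 81056.392 → 81056.
At 25 labels/s: frame 81056 → 00:54:02:06.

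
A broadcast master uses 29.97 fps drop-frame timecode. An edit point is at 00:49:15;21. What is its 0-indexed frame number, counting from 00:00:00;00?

88581

As if non-drop at 30 labels/s: (0 × 3600 + 49 × 60 + 15) × 30 + 21 = 88671.
Minute boundaries passed: 49; those not divisible by 10: 49 − 4 = 45; dropped labels = 2 × 45 = 90.
Actual frame index = 88671 − 90 = 88581.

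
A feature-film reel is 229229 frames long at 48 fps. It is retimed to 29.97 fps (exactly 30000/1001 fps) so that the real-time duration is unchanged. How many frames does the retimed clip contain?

143125 frames

Target frames = source frames × (target rate / source rate) = 229229 × (30000/1001)/(48) = 229229 × 625/1001 = 143125.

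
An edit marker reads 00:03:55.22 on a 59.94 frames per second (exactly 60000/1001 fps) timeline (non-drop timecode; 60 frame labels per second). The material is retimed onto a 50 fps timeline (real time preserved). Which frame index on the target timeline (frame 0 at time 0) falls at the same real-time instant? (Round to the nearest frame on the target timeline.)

Source frame index: (0×3600 + 3×60 + 55) × 60 + 22 = 14122.
Real time: 14122 / (60000/1001) = 7068061/30000 s.
Target frame: (7068061/30000) × (50) = 7068061/600 ≈ 11780.102 → 11780.

frame 11780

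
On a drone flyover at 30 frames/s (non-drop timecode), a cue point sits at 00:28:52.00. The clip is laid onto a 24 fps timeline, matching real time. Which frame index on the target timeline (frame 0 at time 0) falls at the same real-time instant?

Source frame index: (0×3600 + 28×60 + 52) × 30 + 0 = 51960.
Real time: 51960 / (30) = 1732 s.
Target frame: (1732) × (24) = 41568.

frame 41568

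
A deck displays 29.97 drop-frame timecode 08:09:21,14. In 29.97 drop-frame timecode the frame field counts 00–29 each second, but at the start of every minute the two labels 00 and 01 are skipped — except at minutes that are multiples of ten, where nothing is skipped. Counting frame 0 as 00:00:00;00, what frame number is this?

As if non-drop at 30 labels/s: (8 × 3600 + 9 × 60 + 21) × 30 + 14 = 880844.
Minute boundaries passed: 489; those not divisible by 10: 489 − 48 = 441; dropped labels = 2 × 441 = 882.
Actual frame index = 880844 − 882 = 879962.

879962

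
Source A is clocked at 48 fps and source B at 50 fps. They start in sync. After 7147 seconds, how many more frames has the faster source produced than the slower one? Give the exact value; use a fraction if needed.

A emits 48 × 7147 = 343056 frames; B emits 50 × 7147 = 357350.
Difference = 14294 frames; B is ahead of A.

14294 frames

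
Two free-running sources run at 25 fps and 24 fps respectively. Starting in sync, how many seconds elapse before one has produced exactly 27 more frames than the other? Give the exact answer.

The gap grows by |24 − 25| = 1 frame per second.
Time for a 27-frame gap: 27 ÷ (1) = 27 s.

27 seconds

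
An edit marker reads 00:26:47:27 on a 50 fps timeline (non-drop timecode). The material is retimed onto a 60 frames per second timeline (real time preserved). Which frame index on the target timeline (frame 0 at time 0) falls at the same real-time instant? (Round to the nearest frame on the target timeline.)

frame 96452

Source frame index: (0×3600 + 26×60 + 47) × 50 + 27 = 80377.
Real time: 80377 / (50) = 80377/50 s.
Target frame: (80377/50) × (60) = 482262/5 ≈ 96452.400 → 96452.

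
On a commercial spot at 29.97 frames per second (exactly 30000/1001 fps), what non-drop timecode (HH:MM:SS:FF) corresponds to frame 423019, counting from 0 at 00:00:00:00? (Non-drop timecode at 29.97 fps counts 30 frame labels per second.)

423019 ÷ 30 = 14100 full seconds, remainder 19 frames.
14100 s = 3 h 55 min 0 s.
Timecode: 03:55:00:19.

03:55:00:19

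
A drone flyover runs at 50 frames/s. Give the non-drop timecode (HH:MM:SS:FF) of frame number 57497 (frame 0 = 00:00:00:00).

00:19:09:47

57497 ÷ 50 = 1149 full seconds, remainder 47 frames.
1149 s = 0 h 19 min 9 s.
Timecode: 00:19:09:47.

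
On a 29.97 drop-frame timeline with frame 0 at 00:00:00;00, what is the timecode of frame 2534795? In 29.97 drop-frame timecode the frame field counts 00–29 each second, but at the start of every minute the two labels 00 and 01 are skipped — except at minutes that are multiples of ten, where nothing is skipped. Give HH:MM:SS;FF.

Ten DF minutes hold 17982 frames, so frame 2534795 lies in block 140 (frames 2517480–2535461) with 17315 frames into that block.
The block's first minute is 1800 frames and the rest 1798 each; 17315 frames reaches minute 9, so 140 × 18 + 9 × 2 = 2538 labels have been skipped so far.
Adding those back, label number 2534795 + 2538 = 2537333 at 30 labels/s is 84577 s + 23 f = 23 h 29 min 37 s frame 23, i.e. 23:29:37;23.

23:29:37;23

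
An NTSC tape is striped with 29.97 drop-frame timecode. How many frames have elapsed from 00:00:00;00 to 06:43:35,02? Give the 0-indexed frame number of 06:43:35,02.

Complete 10-minute blocks: 40, each 17982 frames → 719280.
Remaining 3 whole minutes in the current block: 1800 + 2 × 1798 = 5396 frames.
Within the current minute: 35 × 30 + 2 − 2 = 1050 (labels ;00/;01 skipped at this minute). Total = 719280 + 5396 + 1050 = 725726.

725726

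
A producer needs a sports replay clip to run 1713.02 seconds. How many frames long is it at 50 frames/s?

Frames = 1713.02 × 50 = 85651.

85651 frames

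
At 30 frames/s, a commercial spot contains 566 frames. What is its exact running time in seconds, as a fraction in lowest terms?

Running time = 566 ÷ (30) = 566 × 1/30 = 283/15 s.

283/15 seconds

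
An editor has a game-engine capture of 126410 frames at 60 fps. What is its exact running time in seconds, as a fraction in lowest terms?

12641/6 seconds

Running time = 126410 ÷ (60) = 126410 × 1/60 = 12641/6 s.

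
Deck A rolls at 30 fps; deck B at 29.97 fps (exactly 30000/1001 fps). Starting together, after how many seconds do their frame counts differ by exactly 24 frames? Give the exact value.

The gap grows by |30000/1001 − 30| = 30/1001 frames per second.
Time for a 24-frame gap: 24 ÷ (30/1001) = 800.8 s.

800.8 seconds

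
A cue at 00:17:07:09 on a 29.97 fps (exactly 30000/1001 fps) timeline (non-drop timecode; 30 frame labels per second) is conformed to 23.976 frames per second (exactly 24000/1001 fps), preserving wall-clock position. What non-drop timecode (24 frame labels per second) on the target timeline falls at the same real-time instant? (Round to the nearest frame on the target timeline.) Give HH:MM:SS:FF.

00:17:07:07

Source frame index: (0×3600 + 17×60 + 7) × 30 + 9 = 30819.
Real time: 30819 / (30000/1001) = 10283273/10000 s.
Target frame: (10283273/10000) × (24000/1001) = 123276/5 ≈ 24655.200 → 24655.
At 24 labels/s: frame 24655 → 00:17:07:07.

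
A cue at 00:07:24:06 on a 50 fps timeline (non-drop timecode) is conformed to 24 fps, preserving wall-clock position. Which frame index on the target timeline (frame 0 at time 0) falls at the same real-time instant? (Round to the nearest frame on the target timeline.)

frame 10659

Source frame index: (0×3600 + 7×60 + 24) × 50 + 6 = 22206.
Real time: 22206 / (50) = 11103/25 s.
Target frame: (11103/25) × (24) = 266472/25 ≈ 10658.880 → 10659.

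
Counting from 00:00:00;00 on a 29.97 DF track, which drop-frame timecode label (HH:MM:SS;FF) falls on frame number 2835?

00:01:34;17

Ten DF minutes hold 17982 frames, so frame 2835 lies in block 0 (frames 0–17981) with 2835 frames into that block.
The block's first minute is 1800 frames and the rest 1798 each; 2835 frames reaches minute 1, so 0 × 18 + 1 × 2 = 2 labels have been skipped so far.
Adding those back, label number 2835 + 2 = 2837 at 30 labels/s is 94 s + 17 f = 0 h 1 min 34 s frame 17, i.e. 00:01:34;17.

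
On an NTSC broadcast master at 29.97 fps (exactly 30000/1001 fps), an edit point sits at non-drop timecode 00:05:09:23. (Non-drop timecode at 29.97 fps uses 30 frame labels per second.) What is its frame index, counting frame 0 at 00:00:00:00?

9293

Total seconds to the label: (0 × 3600 + 5 × 60 + 9) = 309.
Frame index = 309 × 30 + 23 = 9293.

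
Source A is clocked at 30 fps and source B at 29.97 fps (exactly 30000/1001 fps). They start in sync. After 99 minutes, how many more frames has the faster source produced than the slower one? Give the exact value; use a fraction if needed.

16200/91 frames

99 min = 5940 s.
A emits 30 × 5940 = 178200 frames; B emits 30000/1001 × 5940 = 16200000/91.
Difference = 16200/91 frames (≈ 178.0220); B is behind A.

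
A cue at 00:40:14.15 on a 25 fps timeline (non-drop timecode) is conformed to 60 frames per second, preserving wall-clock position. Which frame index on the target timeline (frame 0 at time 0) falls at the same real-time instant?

frame 144876

Source frame index: (0×3600 + 40×60 + 14) × 25 + 15 = 60365.
Real time: 60365 / (25) = 12073/5 s.
Target frame: (12073/5) × (60) = 144876.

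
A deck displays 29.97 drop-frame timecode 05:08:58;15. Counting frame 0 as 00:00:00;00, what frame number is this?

Complete 10-minute blocks: 30, each 17982 frames → 539460.
Remaining 8 whole minutes in the current block: 1800 + 7 × 1798 = 14386 frames.
Within the current minute: 58 × 30 + 15 − 2 = 1753 (labels ;00/;01 skipped at this minute). Total = 539460 + 14386 + 1753 = 555599.

555599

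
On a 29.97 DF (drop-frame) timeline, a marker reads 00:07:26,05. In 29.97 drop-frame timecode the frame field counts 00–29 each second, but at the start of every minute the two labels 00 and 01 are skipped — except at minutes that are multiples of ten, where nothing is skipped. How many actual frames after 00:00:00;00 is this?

13371

Complete 10-minute blocks: 0, each 17982 frames → 0.
Remaining 7 whole minutes in the current block: 1800 + 6 × 1798 = 12588 frames.
Within the current minute: 26 × 30 + 5 − 2 = 783 (labels ;00/;01 skipped at this minute). Total = 0 + 12588 + 783 = 13371.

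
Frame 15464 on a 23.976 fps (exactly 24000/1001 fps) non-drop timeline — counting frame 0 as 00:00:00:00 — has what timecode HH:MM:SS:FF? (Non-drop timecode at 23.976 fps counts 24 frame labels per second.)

15464 ÷ 24 = 644 full seconds, remainder 8 frames.
644 s = 0 h 10 min 44 s.
Timecode: 00:10:44:08.

00:10:44:08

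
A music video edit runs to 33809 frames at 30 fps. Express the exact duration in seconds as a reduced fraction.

33809/30 seconds

Running time = 33809 ÷ (30) = 33809 × 1/30 = 33809/30 s.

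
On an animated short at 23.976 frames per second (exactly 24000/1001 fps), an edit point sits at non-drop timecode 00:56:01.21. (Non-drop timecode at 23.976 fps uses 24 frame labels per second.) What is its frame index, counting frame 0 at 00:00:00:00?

Total seconds to the label: (0 × 3600 + 56 × 60 + 1) = 3361.
Frame index = 3361 × 24 + 21 = 80685.

80685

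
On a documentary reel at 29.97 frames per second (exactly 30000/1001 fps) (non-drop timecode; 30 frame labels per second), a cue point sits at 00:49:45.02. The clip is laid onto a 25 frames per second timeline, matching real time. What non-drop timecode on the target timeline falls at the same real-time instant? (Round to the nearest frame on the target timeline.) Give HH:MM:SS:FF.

00:49:48:01

Source frame index: (0×3600 + 49×60 + 45) × 30 + 2 = 89552.
Real time: 89552 / (30000/1001) = 5602597/1875 s.
Target frame: (5602597/1875) × (25) = 5602597/75 ≈ 74701.293 → 74701.
At 25 labels/s: frame 74701 → 00:49:48:01.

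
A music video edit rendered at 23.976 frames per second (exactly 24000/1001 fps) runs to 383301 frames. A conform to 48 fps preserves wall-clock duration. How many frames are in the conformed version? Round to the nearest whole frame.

767369 frames

Frames at target rate = 383301 × (48) / (24000/1001) = 383684301/500 ≈ 767368.602.
Nearest whole frame: 767369.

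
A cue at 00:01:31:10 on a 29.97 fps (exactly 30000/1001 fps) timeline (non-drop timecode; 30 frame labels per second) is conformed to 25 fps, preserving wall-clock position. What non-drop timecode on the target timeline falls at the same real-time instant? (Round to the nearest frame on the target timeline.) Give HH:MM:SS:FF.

00:01:31:11

Source frame index: (0×3600 + 1×60 + 31) × 30 + 10 = 2740.
Real time: 2740 / (30000/1001) = 137137/1500 s.
Target frame: (137137/1500) × (25) = 137137/60 ≈ 2285.617 → 2286.
At 25 labels/s: frame 2286 → 00:01:31:11.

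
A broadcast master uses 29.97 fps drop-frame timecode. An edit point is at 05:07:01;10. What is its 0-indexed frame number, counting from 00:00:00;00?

552086

Complete 10-minute blocks: 30, each 17982 frames → 539460.
Remaining 7 whole minutes in the current block: 1800 + 6 × 1798 = 12588 frames.
Within the current minute: 1 × 30 + 10 − 2 = 38 (labels ;00/;01 skipped at this minute). Total = 539460 + 12588 + 38 = 552086.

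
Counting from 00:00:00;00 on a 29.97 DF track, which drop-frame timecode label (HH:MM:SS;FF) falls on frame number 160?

00:00:05;10

Each 10-minute DF block holds 10 × 60 × 30 − 9 × 2 = 17982 frames. 160 ÷ 17982 → 0 full blocks, remainder 160.
Within the partial block the first minute is 1800 frames and each further minute 1798, so 0 further minute boundaries passed. Total skipped labels = 18 × 0 + 2 × 0 = 0.
Non-drop label index = 160 + 0 = 160; at 30 labels/s that is 00:00:05:10, i.e. DF 00:00:05;10.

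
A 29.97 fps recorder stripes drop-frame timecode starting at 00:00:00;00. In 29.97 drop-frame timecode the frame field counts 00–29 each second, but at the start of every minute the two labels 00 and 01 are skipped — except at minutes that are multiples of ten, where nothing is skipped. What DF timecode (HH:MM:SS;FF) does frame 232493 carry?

Each 10-minute DF block holds 10 × 60 × 30 − 9 × 2 = 17982 frames. 232493 ÷ 17982 → 12 full blocks, remainder 16709.
Within the partial block the first minute is 1800 frames and each further minute 1798, so 9 further minute boundaries passed. Total skipped labels = 18 × 12 + 2 × 9 = 234.
Non-drop label index = 232493 + 234 = 232727; at 30 labels/s that is 02:09:17:17, i.e. DF 02:09:17;17.

02:09:17;17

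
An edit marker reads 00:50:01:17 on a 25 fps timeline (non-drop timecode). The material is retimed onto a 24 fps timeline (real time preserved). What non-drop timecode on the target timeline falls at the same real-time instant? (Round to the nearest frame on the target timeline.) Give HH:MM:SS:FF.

00:50:01:16

Source frame index: (0×3600 + 50×60 + 1) × 25 + 17 = 75042.
Real time: 75042 / (25) = 75042/25 s.
Target frame: (75042/25) × (24) = 1801008/25 ≈ 72040.320 → 72040.
At 24 labels/s: frame 72040 → 00:50:01:16.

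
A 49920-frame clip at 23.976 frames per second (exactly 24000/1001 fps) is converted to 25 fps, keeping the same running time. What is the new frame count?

52052 frames

Target frames = source frames × (target rate / source rate) = 49920 × (25)/(24000/1001) = 49920 × 1001/960 = 52052.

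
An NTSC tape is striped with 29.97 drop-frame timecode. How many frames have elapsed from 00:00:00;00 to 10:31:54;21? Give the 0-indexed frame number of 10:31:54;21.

Complete 10-minute blocks: 63, each 17982 frames → 1132866.
Remaining 1 whole minute in the current block: 1800 + 0 × 1798 = 1800 frames.
Within the current minute: 54 × 30 + 21 − 2 = 1639 (labels ;00/;01 skipped at this minute). Total = 1132866 + 1800 + 1639 = 1136305.

1136305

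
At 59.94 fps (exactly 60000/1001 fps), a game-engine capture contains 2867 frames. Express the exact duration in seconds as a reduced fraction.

Running time = 2867 ÷ (60000/1001) = 2867 × 1001/60000 = 2869867/60000 s.

2869867/60000 seconds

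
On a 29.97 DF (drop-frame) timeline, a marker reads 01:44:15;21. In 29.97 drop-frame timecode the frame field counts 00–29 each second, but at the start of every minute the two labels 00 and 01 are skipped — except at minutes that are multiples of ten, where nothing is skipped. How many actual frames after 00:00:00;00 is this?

187483

Complete 10-minute blocks: 10, each 17982 frames → 179820.
Remaining 4 whole minutes in the current block: 1800 + 3 × 1798 = 7194 frames.
Within the current minute: 15 × 30 + 21 − 2 = 469 (labels ;00/;01 skipped at this minute). Total = 179820 + 7194 + 469 = 187483.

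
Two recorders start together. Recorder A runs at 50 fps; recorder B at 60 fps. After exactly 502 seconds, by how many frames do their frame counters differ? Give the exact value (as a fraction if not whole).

5020 frames

A emits 50 × 502 = 25100 frames; B emits 60 × 502 = 30120.
Difference = 5020 frames; B is ahead of A.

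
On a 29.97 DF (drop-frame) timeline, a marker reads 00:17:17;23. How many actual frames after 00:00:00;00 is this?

31101

Complete 10-minute blocks: 1, each 17982 frames → 17982.
Remaining 7 whole minutes in the current block: 1800 + 6 × 1798 = 12588 frames.
Within the current minute: 17 × 30 + 23 − 2 = 531 (labels ;00/;01 skipped at this minute). Total = 17982 + 12588 + 531 = 31101.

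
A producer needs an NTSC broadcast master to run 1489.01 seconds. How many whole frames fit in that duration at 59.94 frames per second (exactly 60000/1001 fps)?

Frames = 1489.01 × 60000/1001 = 89340600/1001 ≈ 89251.3487.
Complete frames: 89251.

89251 frames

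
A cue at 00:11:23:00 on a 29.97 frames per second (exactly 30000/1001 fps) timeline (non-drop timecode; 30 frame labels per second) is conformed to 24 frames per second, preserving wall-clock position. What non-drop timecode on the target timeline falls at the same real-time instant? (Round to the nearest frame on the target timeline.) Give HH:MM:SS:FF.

00:11:23:16

Source frame index: (0×3600 + 11×60 + 23) × 30 + 0 = 20490.
Real time: 20490 / (30000/1001) = 683683/1000 s.
Target frame: (683683/1000) × (24) = 2051049/125 ≈ 16408.392 → 16408.
At 24 labels/s: frame 16408 → 00:11:23:16.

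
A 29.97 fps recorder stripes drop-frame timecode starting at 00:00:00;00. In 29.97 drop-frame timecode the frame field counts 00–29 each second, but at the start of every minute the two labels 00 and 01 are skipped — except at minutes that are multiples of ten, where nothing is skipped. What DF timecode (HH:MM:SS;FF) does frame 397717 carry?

Ten DF minutes hold 17982 frames, so frame 397717 lies in block 22 (frames 395604–413585) with 2113 frames into that block.
The block's first minute is 1800 frames and the rest 1798 each; 2113 frames reaches minute 1, so 22 × 18 + 1 × 2 = 398 labels have been skipped so far.
Adding those back, label number 397717 + 398 = 398115 at 30 labels/s is 13270 s + 15 f = 3 h 41 min 10 s frame 15, i.e. 03:41:10;15.

03:41:10;15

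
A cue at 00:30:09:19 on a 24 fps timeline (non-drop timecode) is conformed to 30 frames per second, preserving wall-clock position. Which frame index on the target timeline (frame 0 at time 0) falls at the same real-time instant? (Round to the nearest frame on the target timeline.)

Source frame index: (0×3600 + 30×60 + 9) × 24 + 19 = 43435.
Real time: 43435 / (24) = 43435/24 s.
Target frame: (43435/24) × (30) = 217175/4 ≈ 54293.750 → 54294.

frame 54294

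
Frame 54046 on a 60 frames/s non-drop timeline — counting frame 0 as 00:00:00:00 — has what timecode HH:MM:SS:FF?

00:15:00:46

54046 ÷ 60 = 900 full seconds, remainder 46 frames.
900 s = 0 h 15 min 0 s.
Timecode: 00:15:00:46.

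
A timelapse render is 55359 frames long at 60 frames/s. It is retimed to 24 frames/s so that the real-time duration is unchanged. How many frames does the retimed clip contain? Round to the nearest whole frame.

22144 frames

Frames at target rate = 55359 × (24) / (60) = 110718/5 ≈ 22143.600.
Nearest whole frame: 22144.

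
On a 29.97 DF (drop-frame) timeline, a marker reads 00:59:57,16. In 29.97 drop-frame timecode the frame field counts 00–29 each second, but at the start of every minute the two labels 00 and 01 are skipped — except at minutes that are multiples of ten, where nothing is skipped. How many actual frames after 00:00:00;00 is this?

107818

As if non-drop at 30 labels/s: (0 × 3600 + 59 × 60 + 57) × 30 + 16 = 107926.
Minute boundaries passed: 59; those not divisible by 10: 59 − 5 = 54; dropped labels = 2 × 54 = 108.
Actual frame index = 107926 − 108 = 107818.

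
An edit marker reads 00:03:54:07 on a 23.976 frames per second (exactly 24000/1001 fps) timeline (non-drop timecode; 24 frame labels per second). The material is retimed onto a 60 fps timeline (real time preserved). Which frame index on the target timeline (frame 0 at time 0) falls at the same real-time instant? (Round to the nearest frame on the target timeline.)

Source frame index: (0×3600 + 3×60 + 54) × 24 + 7 = 5623.
Real time: 5623 / (24000/1001) = 5628623/24000 s.
Target frame: (5628623/24000) × (60) = 5628623/400 ≈ 14071.558 → 14072.

frame 14072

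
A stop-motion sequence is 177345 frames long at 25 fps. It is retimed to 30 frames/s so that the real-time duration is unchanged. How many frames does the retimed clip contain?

Target frames = source frames × (target rate / source rate) = 177345 × (30)/(25) = 177345 × 6/5 = 212814.

212814 frames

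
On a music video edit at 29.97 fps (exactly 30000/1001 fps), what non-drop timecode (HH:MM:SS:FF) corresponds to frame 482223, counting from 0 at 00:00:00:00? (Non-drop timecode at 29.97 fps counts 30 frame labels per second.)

482223 ÷ 30 = 16074 full seconds, remainder 3 frames.
16074 s = 4 h 27 min 54 s.
Timecode: 04:27:54:03.

04:27:54:03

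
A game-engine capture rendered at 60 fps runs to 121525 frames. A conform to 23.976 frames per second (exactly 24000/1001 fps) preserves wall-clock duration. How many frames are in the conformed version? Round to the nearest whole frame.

Frames at target rate = 121525 × (24000/1001) / (60) = 48610000/1001 ≈ 48561.439.
Nearest whole frame: 48561.

48561 frames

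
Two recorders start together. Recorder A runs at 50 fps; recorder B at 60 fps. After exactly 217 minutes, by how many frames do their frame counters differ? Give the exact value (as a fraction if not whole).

217 min = 13020 s.
A emits 50 × 13020 = 651000 frames; B emits 60 × 13020 = 781200.
Difference = 130200 frames; B is ahead of A.

130200 frames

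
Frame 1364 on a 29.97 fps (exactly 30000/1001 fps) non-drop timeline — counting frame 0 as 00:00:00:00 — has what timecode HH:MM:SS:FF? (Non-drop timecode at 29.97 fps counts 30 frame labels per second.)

1364 ÷ 30 = 45 full seconds, remainder 14 frames.
45 s = 0 h 0 min 45 s.
Timecode: 00:00:45:14.

00:00:45:14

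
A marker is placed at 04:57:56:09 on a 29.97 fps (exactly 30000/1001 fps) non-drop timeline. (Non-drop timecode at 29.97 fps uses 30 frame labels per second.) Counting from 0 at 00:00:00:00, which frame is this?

Total seconds to the label: (4 × 3600 + 57 × 60 + 56) = 17876.
Frame index = 17876 × 30 + 9 = 536289.

frame 536289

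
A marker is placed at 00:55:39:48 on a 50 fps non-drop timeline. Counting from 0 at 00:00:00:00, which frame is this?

Total seconds to the label: (0 × 3600 + 55 × 60 + 39) = 3339.
Frame index = 3339 × 50 + 48 = 166998.

frame 166998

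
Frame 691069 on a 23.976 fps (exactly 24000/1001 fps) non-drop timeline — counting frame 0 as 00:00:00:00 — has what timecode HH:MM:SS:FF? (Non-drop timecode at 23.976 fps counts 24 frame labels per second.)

691069 ÷ 24 = 28794 full seconds, remainder 13 frames.
28794 s = 7 h 59 min 54 s.
Timecode: 07:59:54:13.

07:59:54:13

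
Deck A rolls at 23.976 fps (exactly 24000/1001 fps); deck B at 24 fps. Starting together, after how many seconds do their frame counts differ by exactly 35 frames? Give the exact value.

35035/24 seconds

The gap grows by |24 − 24000/1001| = 24/1001 frames per second.
Time for a 35-frame gap: 35 ÷ (24/1001) = 35035/24 s.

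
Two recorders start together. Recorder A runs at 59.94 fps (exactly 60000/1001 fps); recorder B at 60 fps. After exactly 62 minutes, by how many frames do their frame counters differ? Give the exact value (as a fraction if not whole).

62 min = 3720 s.
A emits 60000/1001 × 3720 = 223200000/1001 frames; B emits 60 × 3720 = 223200.
Difference = 223200/1001 frames (≈ 222.9770); B is ahead of A.

223200/1001 frames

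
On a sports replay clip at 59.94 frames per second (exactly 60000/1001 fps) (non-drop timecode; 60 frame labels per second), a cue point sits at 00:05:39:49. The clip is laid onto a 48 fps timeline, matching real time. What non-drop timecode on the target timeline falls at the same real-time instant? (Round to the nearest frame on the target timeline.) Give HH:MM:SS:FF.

00:05:40:08

Source frame index: (0×3600 + 5×60 + 39) × 60 + 49 = 20389.
Real time: 20389 / (60000/1001) = 20409389/60000 s.
Target frame: (20409389/60000) × (48) = 20409389/1250 ≈ 16327.511 → 16328.
At 48 labels/s: frame 16328 → 00:05:40:08.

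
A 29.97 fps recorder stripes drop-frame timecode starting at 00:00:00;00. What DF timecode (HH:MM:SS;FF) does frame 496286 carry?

04:35:59;12

Each 10-minute DF block holds 10 × 60 × 30 − 9 × 2 = 17982 frames. 496286 ÷ 17982 → 27 full blocks, remainder 10772.
Within the partial block the first minute is 1800 frames and each further minute 1798, so 5 further minute boundaries passed. Total skipped labels = 18 × 27 + 2 × 5 = 496.
Non-drop label index = 496286 + 496 = 496782; at 30 labels/s that is 04:35:59:12, i.e. DF 04:35:59;12.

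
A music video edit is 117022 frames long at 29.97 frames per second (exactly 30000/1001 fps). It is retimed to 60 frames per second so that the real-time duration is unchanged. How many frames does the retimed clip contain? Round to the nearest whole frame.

Frames at target rate = 117022 × (60) / (30000/1001) = 58569511/250 ≈ 234278.044.
Nearest whole frame: 234278.

234278 frames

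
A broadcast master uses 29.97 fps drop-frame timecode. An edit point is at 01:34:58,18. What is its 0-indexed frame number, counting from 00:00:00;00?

170788

Complete 10-minute blocks: 9, each 17982 frames → 161838.
Remaining 4 whole minutes in the current block: 1800 + 3 × 1798 = 7194 frames.
Within the current minute: 58 × 30 + 18 − 2 = 1756 (labels ;00/;01 skipped at this minute). Total = 161838 + 7194 + 1756 = 170788.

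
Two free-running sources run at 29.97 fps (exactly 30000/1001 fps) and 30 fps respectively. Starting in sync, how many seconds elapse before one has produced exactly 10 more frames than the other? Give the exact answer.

The gap grows by |30 − 30000/1001| = 30/1001 frames per second.
Time for a 10-frame gap: 10 ÷ (30/1001) = 1001/3 s.

1001/3 seconds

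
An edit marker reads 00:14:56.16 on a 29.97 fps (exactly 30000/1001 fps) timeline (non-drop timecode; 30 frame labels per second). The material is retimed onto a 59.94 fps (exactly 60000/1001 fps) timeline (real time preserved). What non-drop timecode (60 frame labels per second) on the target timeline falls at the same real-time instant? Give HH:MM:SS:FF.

Source frame index: (0×3600 + 14×60 + 56) × 30 + 16 = 26896.
Real time: 26896 / (30000/1001) = 1682681/1875 s.
Target frame: (1682681/1875) × (60000/1001) = 53792.
At 60 labels/s: frame 53792 → 00:14:56:32.

00:14:56:32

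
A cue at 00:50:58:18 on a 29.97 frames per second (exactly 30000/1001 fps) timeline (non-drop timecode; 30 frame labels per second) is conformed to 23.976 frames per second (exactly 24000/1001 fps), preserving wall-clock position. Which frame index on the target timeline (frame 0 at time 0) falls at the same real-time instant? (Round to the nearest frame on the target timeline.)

frame 73406

Source frame index: (0×3600 + 50×60 + 58) × 30 + 18 = 91758.
Real time: 91758 / (30000/1001) = 15308293/5000 s.
Target frame: (15308293/5000) × (24000/1001) = 367032/5 ≈ 73406.400 → 73406.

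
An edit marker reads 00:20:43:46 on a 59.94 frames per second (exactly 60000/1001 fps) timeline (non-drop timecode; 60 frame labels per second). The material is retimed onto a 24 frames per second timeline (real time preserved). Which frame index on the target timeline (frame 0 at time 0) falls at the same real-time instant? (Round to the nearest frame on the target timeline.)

Source frame index: (0×3600 + 20×60 + 43) × 60 + 46 = 74626.
Real time: 74626 / (60000/1001) = 37350313/30000 s.
Target frame: (37350313/30000) × (24) = 37350313/1250 ≈ 29880.250 → 29880.

frame 29880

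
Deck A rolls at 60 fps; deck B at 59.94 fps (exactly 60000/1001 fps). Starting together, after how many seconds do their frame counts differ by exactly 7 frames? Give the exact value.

The gap grows by |60000/1001 − 60| = 60/1001 frames per second.
Time for a 7-frame gap: 7 ÷ (60/1001) = 7007/60 s.

7007/60 seconds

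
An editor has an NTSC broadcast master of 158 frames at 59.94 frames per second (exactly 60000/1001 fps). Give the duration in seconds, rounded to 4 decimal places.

Running time = 158 × 1001/60000 = 79079/30000 s ≈ 2.6360 s.

2.6360 seconds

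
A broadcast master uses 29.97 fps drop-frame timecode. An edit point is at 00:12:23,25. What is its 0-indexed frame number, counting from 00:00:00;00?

22293

Complete 10-minute blocks: 1, each 17982 frames → 17982.
Remaining 2 whole minutes in the current block: 1800 + 1 × 1798 = 3598 frames.
Within the current minute: 23 × 30 + 25 − 2 = 713 (labels ;00/;01 skipped at this minute). Total = 17982 + 3598 + 713 = 22293.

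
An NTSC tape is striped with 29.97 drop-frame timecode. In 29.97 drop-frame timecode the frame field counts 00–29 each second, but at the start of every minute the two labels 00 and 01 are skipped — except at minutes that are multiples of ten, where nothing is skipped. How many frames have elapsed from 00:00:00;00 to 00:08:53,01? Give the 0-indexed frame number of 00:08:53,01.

Complete 10-minute blocks: 0, each 17982 frames → 0.
Remaining 8 whole minutes in the current block: 1800 + 7 × 1798 = 14386 frames.
Within the current minute: 53 × 30 + 1 − 2 = 1589 (labels ;00/;01 skipped at this minute). Total = 0 + 14386 + 1589 = 15975.

15975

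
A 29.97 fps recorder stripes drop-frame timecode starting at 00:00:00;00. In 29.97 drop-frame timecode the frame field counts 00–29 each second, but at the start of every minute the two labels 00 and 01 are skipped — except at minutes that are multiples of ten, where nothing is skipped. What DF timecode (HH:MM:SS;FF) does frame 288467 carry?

Ten DF minutes hold 17982 frames, so frame 288467 lies in block 16 (frames 287712–305693) with 755 frames into that block.
The block's first minute is 1800 frames and the rest 1798 each; 755 frames reaches minute 0, so 16 × 18 + 0 × 2 = 288 labels have been skipped so far.
Adding those back, label number 288467 + 288 = 288755 at 30 labels/s is 9625 s + 5 f = 2 h 40 min 25 s frame 5, i.e. 02:40:25;05.

02:40:25;05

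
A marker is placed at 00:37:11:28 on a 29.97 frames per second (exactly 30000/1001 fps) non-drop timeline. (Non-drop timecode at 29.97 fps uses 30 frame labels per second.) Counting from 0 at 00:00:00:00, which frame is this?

Total seconds to the label: (0 × 3600 + 37 × 60 + 11) = 2231.
Frame index = 2231 × 30 + 28 = 66958.

frame 66958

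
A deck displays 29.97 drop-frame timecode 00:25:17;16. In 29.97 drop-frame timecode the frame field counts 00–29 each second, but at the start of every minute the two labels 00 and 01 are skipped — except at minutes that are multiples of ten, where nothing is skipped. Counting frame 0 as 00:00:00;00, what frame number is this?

As if non-drop at 30 labels/s: (0 × 3600 + 25 × 60 + 17) × 30 + 16 = 45526.
Minute boundaries passed: 25; those not divisible by 10: 25 − 2 = 23; dropped labels = 2 × 23 = 46.
Actual frame index = 45526 − 46 = 45480.

45480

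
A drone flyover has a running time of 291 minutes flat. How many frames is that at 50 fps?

291 min = 17460 s.
Frames = 17460 × 50 = 873000.

873000 frames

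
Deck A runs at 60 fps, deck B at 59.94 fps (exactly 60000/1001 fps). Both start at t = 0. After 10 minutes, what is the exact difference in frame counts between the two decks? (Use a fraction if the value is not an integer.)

36000/1001 frames

10 min = 600 s.
A emits 60 × 600 = 36000 frames; B emits 60000/1001 × 600 = 36000000/1001.
Difference = 36000/1001 frames (≈ 35.9640); B is behind A.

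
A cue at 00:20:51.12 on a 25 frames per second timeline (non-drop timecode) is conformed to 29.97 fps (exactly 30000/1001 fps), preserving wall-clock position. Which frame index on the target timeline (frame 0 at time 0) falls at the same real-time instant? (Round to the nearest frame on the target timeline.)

frame 37507

Source frame index: (0×3600 + 20×60 + 51) × 25 + 12 = 31287.
Real time: 31287 / (25) = 31287/25 s.
Target frame: (31287/25) × (30000/1001) = 37544400/1001 ≈ 37506.893 → 37507.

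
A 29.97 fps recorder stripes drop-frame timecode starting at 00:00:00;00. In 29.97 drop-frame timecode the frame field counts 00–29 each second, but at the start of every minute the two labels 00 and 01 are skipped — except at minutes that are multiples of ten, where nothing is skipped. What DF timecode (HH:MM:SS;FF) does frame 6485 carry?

Each 10-minute DF block holds 10 × 60 × 30 − 9 × 2 = 17982 frames. 6485 ÷ 17982 → 0 full blocks, remainder 6485.
Within the partial block the first minute is 1800 frames and each further minute 1798, so 3 further minute boundaries passed. Total skipped labels = 18 × 0 + 2 × 3 = 6.
Non-drop label index = 6485 + 6 = 6491; at 30 labels/s that is 00:03:36:11, i.e. DF 00:03:36;11.

00:03:36;11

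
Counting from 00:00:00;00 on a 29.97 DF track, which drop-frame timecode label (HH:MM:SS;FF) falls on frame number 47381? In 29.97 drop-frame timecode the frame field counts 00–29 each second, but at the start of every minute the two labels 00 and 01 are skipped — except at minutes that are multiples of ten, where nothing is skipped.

Each 10-minute DF block holds 10 × 60 × 30 − 9 × 2 = 17982 frames. 47381 ÷ 17982 → 2 full blocks, remainder 11417.
Within the partial block the first minute is 1800 frames and each further minute 1798, so 6 further minute boundaries passed. Total skipped labels = 18 × 2 + 2 × 6 = 48.
Non-drop label index = 47381 + 48 = 47429; at 30 labels/s that is 00:26:20:29, i.e. DF 00:26:20;29.

00:26:20;29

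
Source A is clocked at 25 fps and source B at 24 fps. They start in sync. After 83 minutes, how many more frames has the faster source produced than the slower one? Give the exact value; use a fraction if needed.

83 min = 4980 s.
A emits 25 × 4980 = 124500 frames; B emits 24 × 4980 = 119520.
Difference = 4980 frames; B is behind A.

4980 frames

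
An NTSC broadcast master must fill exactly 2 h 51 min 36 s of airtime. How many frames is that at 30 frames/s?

2 h 51 min 36 s = 10296 s.
Frames = 10296 × 30 = 308880.

308880 frames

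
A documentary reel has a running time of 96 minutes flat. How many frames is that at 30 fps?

96 min = 5760 s.
Frames = 5760 × 30 = 172800.

172800 frames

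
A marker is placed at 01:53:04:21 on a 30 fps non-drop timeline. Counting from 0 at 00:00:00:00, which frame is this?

frame 203541

Total seconds to the label: (1 × 3600 + 53 × 60 + 4) = 6784.
Frame index = 6784 × 30 + 21 = 203541.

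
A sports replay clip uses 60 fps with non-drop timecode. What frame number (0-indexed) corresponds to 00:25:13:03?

Total seconds to the label: (0 × 3600 + 25 × 60 + 13) = 1513.
Frame index = 1513 × 60 + 3 = 90783.

frame 90783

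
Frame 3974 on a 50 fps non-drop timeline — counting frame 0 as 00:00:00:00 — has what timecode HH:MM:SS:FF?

3974 ÷ 50 = 79 full seconds, remainder 24 frames.
79 s = 0 h 1 min 19 s.
Timecode: 00:01:19:24.

00:01:19:24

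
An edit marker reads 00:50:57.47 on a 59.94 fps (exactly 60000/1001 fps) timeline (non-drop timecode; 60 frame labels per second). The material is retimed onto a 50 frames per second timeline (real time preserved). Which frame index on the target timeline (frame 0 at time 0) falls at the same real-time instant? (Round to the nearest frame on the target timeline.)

frame 153042

Source frame index: (0×3600 + 50×60 + 57) × 60 + 47 = 183467.
Real time: 183467 / (60000/1001) = 183650467/60000 s.
Target frame: (183650467/60000) × (50) = 183650467/1200 ≈ 153042.056 → 153042.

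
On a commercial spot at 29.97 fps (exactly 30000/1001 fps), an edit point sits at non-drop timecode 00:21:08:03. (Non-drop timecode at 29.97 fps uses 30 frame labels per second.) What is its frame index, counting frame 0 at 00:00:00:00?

Total seconds to the label: (0 × 3600 + 21 × 60 + 8) = 1268.
Frame index = 1268 × 30 + 3 = 38043.

38043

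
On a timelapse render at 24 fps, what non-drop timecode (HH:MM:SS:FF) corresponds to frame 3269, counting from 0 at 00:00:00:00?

3269 ÷ 24 = 136 full seconds, remainder 5 frames.
136 s = 0 h 2 min 16 s.
Timecode: 00:02:16:05.

00:02:16:05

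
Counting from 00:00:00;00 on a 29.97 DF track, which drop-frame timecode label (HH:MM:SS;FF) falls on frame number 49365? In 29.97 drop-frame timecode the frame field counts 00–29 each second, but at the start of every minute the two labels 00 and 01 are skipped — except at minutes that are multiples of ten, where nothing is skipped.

00:27:27;05

Ten DF minutes hold 17982 frames, so frame 49365 lies in block 2 (frames 35964–53945) with 13401 frames into that block.
The block's first minute is 1800 frames and the rest 1798 each; 13401 frames reaches minute 7, so 2 × 18 + 7 × 2 = 50 labels have been skipped so far.
Adding those back, label number 49365 + 50 = 49415 at 30 labels/s is 1647 s + 5 f = 0 h 27 min 27 s frame 5, i.e. 00:27:27;05.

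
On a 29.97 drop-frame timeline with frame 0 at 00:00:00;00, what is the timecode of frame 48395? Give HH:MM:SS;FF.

00:26:54;23

Each 10-minute DF block holds 10 × 60 × 30 − 9 × 2 = 17982 frames. 48395 ÷ 17982 → 2 full blocks, remainder 12431.
Within the partial block the first minute is 1800 frames and each further minute 1798, so 6 further minute boundaries passed. Total skipped labels = 18 × 2 + 2 × 6 = 48.
Non-drop label index = 48395 + 48 = 48443; at 30 labels/s that is 00:26:54:23, i.e. DF 00:26:54;23.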